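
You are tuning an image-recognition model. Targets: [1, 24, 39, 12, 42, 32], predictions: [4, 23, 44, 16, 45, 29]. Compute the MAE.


Absolute errors: |1-4|=3, |24-23|=1, |39-44|=5, |12-16|=4, |42-45|=3, |32-29|=3
Sum = 19
MAE = 19/6 = 19/6

19/6


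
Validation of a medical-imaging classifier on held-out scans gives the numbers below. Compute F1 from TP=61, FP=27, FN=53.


Precision = 61/88 = 0.6932
Recall = 61/114 = 0.5351
F1 = 2·P·R/(P+R) = 2·TP/(2·TP+FP+FN) = 122/(122+27+53) = 122/202 = 0.604

0.604


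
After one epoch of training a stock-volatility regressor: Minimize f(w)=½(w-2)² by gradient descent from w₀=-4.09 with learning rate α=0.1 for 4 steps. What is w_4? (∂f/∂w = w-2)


step 1: grad = -4.09-2 = -6.09; w = -4.09 - 0.1·(-6.09) = -3.481
step 2: grad = -3.481-2 = -5.481; w = -3.481 - 0.1·(-5.481) = -2.9329
step 3: grad = -2.9329-2 = -4.9329; w = -2.9329 - 0.1·(-4.9329) = -2.43961
step 4: grad = -2.43961-2 = -4.43961; w = -2.43961 - 0.1·(-4.43961) = -1.995649

-1.995649


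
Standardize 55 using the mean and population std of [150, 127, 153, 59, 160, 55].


μ = 117.3333, σ = 43.8584
z = (55 - 117.3333)/43.8584 = -1.4212

-1.4212


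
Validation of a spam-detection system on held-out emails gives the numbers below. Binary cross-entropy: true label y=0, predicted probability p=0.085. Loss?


BCE = -[y·ln(p) + (1-y)·ln(1-p)]
= -0 - 1·ln(1-0.085)
= -ln(0.915) = 0.0888

0.0888


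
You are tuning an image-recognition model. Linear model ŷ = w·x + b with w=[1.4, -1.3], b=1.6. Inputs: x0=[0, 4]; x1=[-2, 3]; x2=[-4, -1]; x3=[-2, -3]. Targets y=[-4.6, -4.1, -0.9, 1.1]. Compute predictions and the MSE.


ŷ0 = (1.4)·(0) + (-1.3)·(4) + 1.6 = -3.6
ŷ1 = (1.4)·(-2) + (-1.3)·(3) + 1.6 = -5.1
ŷ2 = (1.4)·(-4) + (-1.3)·(-1) + 1.6 = -2.7
ŷ3 = (1.4)·(-2) + (-1.3)·(-3) + 1.6 = 2.7
errors² = [1.0, 1.0, 3.24, 2.56]
MSE = 7.8000/4 = 1.95

1.95


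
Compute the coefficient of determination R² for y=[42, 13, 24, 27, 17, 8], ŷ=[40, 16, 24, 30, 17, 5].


ȳ = 21.8333
SS_res = Σ(y-ŷ)² = 31
SS_tot = Σ(y-ȳ)² = 730.83
R² = 1 - SS_res/SS_tot = 1 - 0.0424 = 0.9576

0.9576


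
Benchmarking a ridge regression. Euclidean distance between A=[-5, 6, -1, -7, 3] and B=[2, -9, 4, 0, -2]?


d = √((-5-2)² + (6+ 9)² + (-1-4)² + (-7-0)² + (3+ 2)²)
  = √(49 + 225 + 25 + 49 + 25)
  = √373 = 19.3132

19.3132


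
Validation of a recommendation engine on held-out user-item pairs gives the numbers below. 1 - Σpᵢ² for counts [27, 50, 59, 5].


Probabilities: [27/141, 50/141, 59/141, 5/141] ≈ [0.1915, 0.3546, 0.4184, 0.0355]
Σpᵢ² = (729 + 2500 + 3481 + 25)/141² = 6735/19881
Gini = 1 - Σpᵢ² = 1 - 6735/19881 = 0.6612

0.6612


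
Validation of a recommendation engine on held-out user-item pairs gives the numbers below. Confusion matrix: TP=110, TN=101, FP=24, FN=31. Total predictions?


Total = TP + TN + FP + FN
= 110 + 101 + 24 + 31
= 266
(Predicted positive: 134, predicted negative: 132)

266


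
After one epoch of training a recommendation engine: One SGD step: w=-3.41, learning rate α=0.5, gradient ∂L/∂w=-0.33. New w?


w_new = w - α·∇
= -3.41 - 0.5·-0.33
= -3.41 + 0.165
= -3.245

-3.245


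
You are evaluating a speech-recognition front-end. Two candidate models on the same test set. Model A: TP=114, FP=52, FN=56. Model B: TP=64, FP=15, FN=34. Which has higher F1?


Model A: P=114/166=0.6867, R=114/170=0.6706, F1=2PR/(P+R)=2TP/(2TP+FP+FN)=228/336=0.6786
Model B: P=64/79=0.8101, R=64/98=0.6531, F1=2PR/(P+R)=2TP/(2TP+FP+FN)=128/177=0.7232
0.6786 < 0.7232 → Model B

Model B


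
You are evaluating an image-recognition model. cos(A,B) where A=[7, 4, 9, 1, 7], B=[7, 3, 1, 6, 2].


A·B = 7·7 + 4·3 + 9·1 + 1·6 + 7·2 = 90
‖A‖ = √196 = 14, ‖B‖ = √99 = 9.9499
cos = 90/(√196·√99) = 90/√19404 = 0.6461

0.6461


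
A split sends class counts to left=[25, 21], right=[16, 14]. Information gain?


Parent = [41, 35], H_parent = 0.9955
H_left = 0.9945 (n=46), H_right = 0.9968 (n=30)
H_children = (46/76)·0.9945 + (30/76)·0.9968 = 0.9954
IG = 0.9955 - 0.9954 = 0.0001

0.0001


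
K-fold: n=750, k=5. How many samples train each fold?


Fold size = 750/5 = 150
Training per fold = 750 - 150 = 600

600


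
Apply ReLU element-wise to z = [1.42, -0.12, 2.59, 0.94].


ReLU(1.42) = max(0, 1.42) = 1.42
ReLU(-0.12) = max(0, -0.12) = 0.0
ReLU(2.59) = max(0, 2.59) = 2.59
ReLU(0.94) = max(0, 0.94) = 0.94
result = [1.42, 0.0, 2.59, 0.94]

[1.42, 0.0, 2.59, 0.94]


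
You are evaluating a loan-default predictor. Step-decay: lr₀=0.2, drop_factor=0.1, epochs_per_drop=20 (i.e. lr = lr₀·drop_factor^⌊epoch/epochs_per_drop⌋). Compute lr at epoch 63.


n_drops = ⌊63/20⌋ = 3
lr = 0.2·0.1^3 = 0.2·0.001 = 0.0002

0.0002


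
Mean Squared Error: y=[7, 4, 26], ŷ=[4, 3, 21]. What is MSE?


Squared errors: (7-4)²=9, (4-3)²=1, (26-21)²=25
Sum = 35
MSE = 35/3 = 35/3

35/3


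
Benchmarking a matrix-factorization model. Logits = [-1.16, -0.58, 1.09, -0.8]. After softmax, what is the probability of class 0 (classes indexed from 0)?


Exponentials: e^-1.16=0.3135, e^-0.58=0.5599, e^1.09=2.9743, e^-0.8=0.4493
Sum = 4.297
Softmax = [0.073, 0.1303, 0.6922, 0.1046]
p[0] = 0.3135/4.297 = 0.073

0.073


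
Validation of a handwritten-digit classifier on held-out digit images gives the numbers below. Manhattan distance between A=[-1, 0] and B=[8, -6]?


d = |-1-8| + |0+ 6|
  = 9 + 6
  = 15

15


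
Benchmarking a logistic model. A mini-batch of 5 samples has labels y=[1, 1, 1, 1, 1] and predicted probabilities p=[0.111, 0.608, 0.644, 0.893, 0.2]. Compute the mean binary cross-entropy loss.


L[0] = -ln(0.111) = 2.1982
L[1] = -ln(0.608) = 0.4976
L[2] = -ln(0.644) = 0.4401
L[3] = -ln(0.893) = 0.1132
L[4] = -ln(0.2) = 1.6094
mean = (2.1982 + 0.4976 + 0.4401 + 0.1132 + 1.6094)/5 = 0.9717

0.9717


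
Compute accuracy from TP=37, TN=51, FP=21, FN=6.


Accuracy = (TP+TN)/(TP+TN+FP+FN)
= (37+51)/(115)
= 88/115 = 76.52%

76.52%


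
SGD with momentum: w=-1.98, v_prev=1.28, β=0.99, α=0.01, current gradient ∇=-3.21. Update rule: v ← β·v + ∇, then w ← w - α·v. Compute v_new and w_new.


v_new = 0.99·1.28 - 3.21 = 1.2672 - 3.21 = -1.9428
w_new = -1.98 - 0.01·-1.9428 = -1.98 + 0.019428 = -1.960572

v_new=-1.9428, w_new=-1.960572


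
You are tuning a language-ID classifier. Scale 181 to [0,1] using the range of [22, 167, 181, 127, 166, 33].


min=22, max=181
(181-22)/(181-22) = 159/159 = 1.0

1.0


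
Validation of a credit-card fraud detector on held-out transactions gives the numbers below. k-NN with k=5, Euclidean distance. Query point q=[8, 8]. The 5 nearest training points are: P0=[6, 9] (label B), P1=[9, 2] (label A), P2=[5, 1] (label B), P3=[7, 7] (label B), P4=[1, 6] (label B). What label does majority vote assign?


d(q,P0) = 2.2361  (label B)
d(q,P1) = 6.0828  (label A)
d(q,P2) = 7.6158  (label B)
d(q,P3) = 1.4142  (label B)
d(q,P4) = 7.2801  (label B)
Votes: A=1, B=4
Majority → B

B


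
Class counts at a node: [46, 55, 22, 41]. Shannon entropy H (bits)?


Probabilities: [46/164, 55/164, 22/164, 41/164] ≈ [0.2805, 0.3354, 0.1341, 0.25]
H = -((46/164)·log₂(46/164) + (55/164)·log₂(55/164) + (22/164)·log₂(22/164) + (41/164)·log₂(41/164))
  = 1.9318 bits

1.9318 bits


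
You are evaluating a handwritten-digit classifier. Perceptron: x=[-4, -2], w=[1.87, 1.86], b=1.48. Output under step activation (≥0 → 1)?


z = (-4)·(1.87) + (-2)·(1.86) + 1.48
  = -9.72
step(z) = 0 (z<0)

0


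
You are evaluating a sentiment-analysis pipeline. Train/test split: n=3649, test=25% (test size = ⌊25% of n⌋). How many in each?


Test = ⌊3649·25/100⌋ = 912
Train = 3649 - 912 = 2737

Train: 2737, Test: 912


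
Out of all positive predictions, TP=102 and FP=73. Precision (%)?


Precision = TP/(TP+FP)
= 102/(102+73)
= 102/175 = 58.29%

58.29%


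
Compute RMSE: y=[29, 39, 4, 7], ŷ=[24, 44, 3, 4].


MSE = 60/4 = 15
RMSE = √(60/4) = 3.873

3.873


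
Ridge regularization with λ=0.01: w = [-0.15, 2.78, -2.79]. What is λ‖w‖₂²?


‖w‖₂² = (-0.15)² + (2.78)² + (-2.79)²
     = 0.0225 + 7.7284 + 7.7841
     = 15.535
λ·‖w‖₂² = 0.01·15.535 = 0.15535

0.15535


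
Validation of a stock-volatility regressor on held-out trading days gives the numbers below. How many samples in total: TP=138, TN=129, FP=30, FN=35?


Total = TP + TN + FP + FN
= 138 + 129 + 30 + 35
= 332
(Predicted positive: 168, predicted negative: 164)

332


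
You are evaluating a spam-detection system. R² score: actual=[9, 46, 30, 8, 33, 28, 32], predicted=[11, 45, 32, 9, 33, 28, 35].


ȳ = 26.5714
SS_res = Σ(y-ŷ)² = 19
SS_tot = Σ(y-ȳ)² = 1115.71
R² = 1 - SS_res/SS_tot = 1 - 0.017 = 0.983

0.983


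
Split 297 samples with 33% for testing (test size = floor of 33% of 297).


Test = ⌊297·33/100⌋ = 98
Train = 297 - 98 = 199

Train: 199, Test: 98


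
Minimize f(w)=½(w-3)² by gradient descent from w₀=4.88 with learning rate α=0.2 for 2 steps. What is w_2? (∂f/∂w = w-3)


step 1: grad = 4.88-3 = 1.88; w = 4.88 - 0.2·(1.88) = 4.504
step 2: grad = 4.504-3 = 1.504; w = 4.504 - 0.2·(1.504) = 4.2032

4.2032


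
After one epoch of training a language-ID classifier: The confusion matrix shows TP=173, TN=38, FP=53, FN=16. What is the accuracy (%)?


Accuracy = (TP+TN)/(TP+TN+FP+FN)
= (173+38)/(280)
= 211/280 = 75.36%

75.36%


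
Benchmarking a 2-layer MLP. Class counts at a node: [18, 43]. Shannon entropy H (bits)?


Probabilities: [18/61, 43/61] ≈ [0.2951, 0.7049]
H = -((18/61)·log₂(18/61) + (43/61)·log₂(43/61))
  = 0.8752 bits

0.8752 bits


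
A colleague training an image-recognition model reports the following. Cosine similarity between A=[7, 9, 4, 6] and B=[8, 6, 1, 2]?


A·B = 7·8 + 9·6 + 4·1 + 6·2 = 126
‖A‖ = √182 = 13.4907, ‖B‖ = √105 = 10.247
cos = 126/(√182·√105) = 126/√19110 = 0.9115

0.9115


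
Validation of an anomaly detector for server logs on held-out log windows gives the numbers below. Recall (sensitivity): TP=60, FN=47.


Recall = TP/(TP+FN)
= 60/(60+47)
= 60/107 = 56.07%

56.07%


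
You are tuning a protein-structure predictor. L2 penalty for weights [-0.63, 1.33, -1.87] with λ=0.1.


‖w‖₂² = (-0.63)² + (1.33)² + (-1.87)²
     = 0.3969 + 1.7689 + 3.4969
     = 5.6627
λ·‖w‖₂² = 0.1·5.6627 = 0.56627

0.56627


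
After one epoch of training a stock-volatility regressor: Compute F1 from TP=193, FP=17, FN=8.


Precision = 193/210 = 0.919
Recall = 193/201 = 0.9602
F1 = 2·P·R/(P+R) = 2·TP/(2·TP+FP+FN) = 386/(386+17+8) = 386/411 = 0.9392

0.9392


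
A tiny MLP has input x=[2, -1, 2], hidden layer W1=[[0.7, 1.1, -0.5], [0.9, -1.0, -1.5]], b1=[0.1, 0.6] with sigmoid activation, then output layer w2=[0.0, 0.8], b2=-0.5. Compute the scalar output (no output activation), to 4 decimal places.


z1[0] = (0.7)·(2) + (1.1)·(-1) + (-0.5)·(2) + 0.1 = -0.6
z1[1] = (0.9)·(2) + (-1.0)·(-1) + (-1.5)·(2) + 0.6 = 0.4
h = sigmoid(z1) = [0.3543, 0.5987]
output = (0.0)·(0.3543) + (0.8)·(0.5987) - 0.5 = -0.021

-0.021


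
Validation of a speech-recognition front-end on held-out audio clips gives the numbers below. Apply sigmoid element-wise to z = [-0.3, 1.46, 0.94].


σ(-0.3) = 1/(1+e^0.3) = 0.4256
σ(1.46) = 1/(1+e^-1.46) = 0.8115
σ(0.94) = 1/(1+e^-0.94) = 0.7191
result = [0.4256, 0.8115, 0.7191]

[0.4256, 0.8115, 0.7191]


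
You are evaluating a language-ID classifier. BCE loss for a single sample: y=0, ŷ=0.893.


BCE = -[y·ln(p) + (1-y)·ln(1-p)]
= -0 - 1·ln(1-0.893)
= -ln(0.107) = 2.2349

2.2349


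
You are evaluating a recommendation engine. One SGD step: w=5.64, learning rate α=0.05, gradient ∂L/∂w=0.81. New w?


w_new = w - α·∇
= 5.64 - 0.05·0.81
= 5.64 - 0.0405
= 5.5995

5.5995


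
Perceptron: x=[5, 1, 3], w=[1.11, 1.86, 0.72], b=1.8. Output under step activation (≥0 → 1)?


z = (5)·(1.11) + (1)·(1.86) + (3)·(0.72) + 1.8
  = 11.37
step(z) = 1 (z≥0)

1


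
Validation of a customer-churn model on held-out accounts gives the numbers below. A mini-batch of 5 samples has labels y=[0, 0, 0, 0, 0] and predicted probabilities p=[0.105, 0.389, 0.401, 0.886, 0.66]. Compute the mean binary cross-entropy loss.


L[0] = -ln(1-0.105) = -ln(0.895) = 0.1109
L[1] = -ln(1-0.389) = -ln(0.611) = 0.4927
L[2] = -ln(1-0.401) = -ln(0.599) = 0.5125
L[3] = -ln(1-0.886) = -ln(0.114) = 2.1716
L[4] = -ln(1-0.66) = -ln(0.34) = 1.0788
mean = (0.1109 + 0.4927 + 0.5125 + 2.1716 + 1.0788)/5 = 0.8733

0.8733


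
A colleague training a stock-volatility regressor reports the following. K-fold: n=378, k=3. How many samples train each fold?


Fold size = 378/3 = 126
Training per fold = 378 - 126 = 252

252


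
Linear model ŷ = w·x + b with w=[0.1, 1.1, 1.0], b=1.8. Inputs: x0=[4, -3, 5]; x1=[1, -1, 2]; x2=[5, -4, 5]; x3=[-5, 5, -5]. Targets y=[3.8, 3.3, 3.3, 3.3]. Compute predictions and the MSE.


ŷ0 = (0.1)·(4) + (1.1)·(-3) + (1.0)·(5) + 1.8 = 3.9
ŷ1 = (0.1)·(1) + (1.1)·(-1) + (1.0)·(2) + 1.8 = 2.8
ŷ2 = (0.1)·(5) + (1.1)·(-4) + (1.0)·(5) + 1.8 = 2.9
ŷ3 = (0.1)·(-5) + (1.1)·(5) + (1.0)·(-5) + 1.8 = 1.8
errors² = [0.01, 0.25, 0.16, 2.25]
MSE = 2.6700/4 = 0.6675

0.6675


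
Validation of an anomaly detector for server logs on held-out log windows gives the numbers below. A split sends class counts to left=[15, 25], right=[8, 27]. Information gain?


Parent = [23, 52], H_parent = 0.8893
H_left = 0.9544 (n=40), H_right = 0.7755 (n=35)
H_children = (40/75)·0.9544 + (35/75)·0.7755 = 0.8709
IG = 0.8893 - 0.8709 = 0.0184

0.0184


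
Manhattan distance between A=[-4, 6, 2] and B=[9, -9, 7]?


d = |-4-9| + |6+ 9| + |2-7|
  = 13 + 15 + 5
  = 33

33


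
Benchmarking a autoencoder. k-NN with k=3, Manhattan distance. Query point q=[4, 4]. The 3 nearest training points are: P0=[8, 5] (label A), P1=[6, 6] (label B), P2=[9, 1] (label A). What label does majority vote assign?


d(q,P0) = 5  (label A)
d(q,P1) = 4  (label B)
d(q,P2) = 8  (label A)
Votes: A=2, B=1
Majority → A

A


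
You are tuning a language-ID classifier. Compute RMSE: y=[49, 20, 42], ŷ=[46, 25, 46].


MSE = 50/3 = 16.6667
RMSE = √(50/3) = 4.0825

4.0825


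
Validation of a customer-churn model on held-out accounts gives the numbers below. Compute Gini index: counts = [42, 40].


Probabilities: [42/82, 40/82] ≈ [0.5122, 0.4878]
Σpᵢ² = (1764 + 1600)/82² = 3364/6724
Gini = 1 - Σpᵢ² = 1 - 3364/6724 = 0.4997

0.4997


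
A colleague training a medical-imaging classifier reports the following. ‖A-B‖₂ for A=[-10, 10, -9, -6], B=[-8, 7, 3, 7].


d = √((-10+ 8)² + (10-7)² + (-9-3)² + (-6-7)²)
  = √(4 + 9 + 144 + 169)
  = √326 = 18.0555

18.0555


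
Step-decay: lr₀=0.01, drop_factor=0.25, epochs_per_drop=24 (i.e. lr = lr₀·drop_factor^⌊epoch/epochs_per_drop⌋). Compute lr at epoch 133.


n_drops = ⌊133/24⌋ = 5
lr = 0.01·0.25^5 = 0.01·0.0009765625 = 0.000009765625

0.000009765625


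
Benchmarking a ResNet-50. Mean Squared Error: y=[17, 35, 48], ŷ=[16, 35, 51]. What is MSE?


Squared errors: (17-16)²=1, (35-35)²=0, (48-51)²=9
Sum = 10
MSE = 10/3 = 10/3

10/3


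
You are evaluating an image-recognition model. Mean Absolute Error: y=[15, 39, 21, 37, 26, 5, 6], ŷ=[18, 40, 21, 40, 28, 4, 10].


Absolute errors: |15-18|=3, |39-40|=1, |21-21|=0, |37-40|=3, |26-28|=2, |5-4|=1, |6-10|=4
Sum = 14
MAE = 14/7 = 2

2


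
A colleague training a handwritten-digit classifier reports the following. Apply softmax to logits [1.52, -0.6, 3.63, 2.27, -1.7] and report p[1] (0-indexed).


Exponentials: e^1.52=4.5722, e^-0.6=0.5488, e^3.63=37.7128, e^2.27=9.6794, e^-1.7=0.1827
Sum = 52.6959
Softmax = [0.0868, 0.0104, 0.7157, 0.1837, 0.0035]
p[1] = 0.5488/52.6959 = 0.0104

0.0104


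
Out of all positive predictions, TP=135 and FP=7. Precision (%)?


Precision = TP/(TP+FP)
= 135/(135+7)
= 135/142 = 95.07%

95.07%


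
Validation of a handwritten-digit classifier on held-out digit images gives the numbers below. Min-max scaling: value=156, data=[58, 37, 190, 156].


min=37, max=190
(156-37)/(190-37) = 119/153 = 0.7778

0.7778


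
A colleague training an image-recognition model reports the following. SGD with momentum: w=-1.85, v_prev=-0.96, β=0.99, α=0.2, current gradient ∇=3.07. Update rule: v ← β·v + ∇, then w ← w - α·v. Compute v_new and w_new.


v_new = 0.99·-0.96 + 3.07 = -0.9504 + 3.07 = 2.1196
w_new = -1.85 - 0.2·2.1196 = -1.85 - 0.42392 = -2.27392

v_new=2.1196, w_new=-2.27392


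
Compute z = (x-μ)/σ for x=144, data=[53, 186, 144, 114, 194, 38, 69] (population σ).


μ = 114, σ = 58.5613
z = (144 - 114)/58.5613 = 0.5123

0.5123


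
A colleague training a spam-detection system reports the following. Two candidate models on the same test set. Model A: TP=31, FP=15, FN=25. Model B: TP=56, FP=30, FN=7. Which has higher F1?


Model A: P=31/46=0.6739, R=31/56=0.5536, F1=2PR/(P+R)=2TP/(2TP+FP+FN)=62/102=0.6078
Model B: P=56/86=0.6512, R=56/63=0.8889, F1=2PR/(P+R)=2TP/(2TP+FP+FN)=112/149=0.7517
0.6078 < 0.7517 → Model B

Model B


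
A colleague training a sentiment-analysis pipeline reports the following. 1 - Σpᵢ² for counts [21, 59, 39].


Probabilities: [21/119, 59/119, 39/119] ≈ [0.1765, 0.4958, 0.3277]
Σpᵢ² = (441 + 3481 + 1521)/119² = 5443/14161
Gini = 1 - Σpᵢ² = 1 - 5443/14161 = 0.6156

0.6156


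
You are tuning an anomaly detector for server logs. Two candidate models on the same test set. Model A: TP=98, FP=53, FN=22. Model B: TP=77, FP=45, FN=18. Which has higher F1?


Model A: P=98/151=0.649, R=98/120=0.8167, F1=2PR/(P+R)=2TP/(2TP+FP+FN)=196/271=0.7232
Model B: P=77/122=0.6311, R=77/95=0.8105, F1=2PR/(P+R)=2TP/(2TP+FP+FN)=154/217=0.7097
0.7232 > 0.7097 → Model A

Model A


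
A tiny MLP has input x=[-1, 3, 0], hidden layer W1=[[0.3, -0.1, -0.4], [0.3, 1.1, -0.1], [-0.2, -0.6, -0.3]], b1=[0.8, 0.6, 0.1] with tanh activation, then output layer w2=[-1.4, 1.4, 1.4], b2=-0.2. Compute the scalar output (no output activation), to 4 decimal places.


z1[0] = (0.3)·(-1) + (-0.1)·(3) + (-0.4)·(0) + 0.8 = 0.2
z1[1] = (0.3)·(-1) + (1.1)·(3) + (-0.1)·(0) + 0.6 = 3.6
z1[2] = (-0.2)·(-1) + (-0.6)·(3) + (-0.3)·(0) + 0.1 = -1.5
h = tanh(z1) = [0.1974, 0.9985, -0.9051]
output = (-1.4)·(0.1974) + (1.4)·(0.9985) + (1.4)·(-0.9051) - 0.2 = -0.3456

-0.3456


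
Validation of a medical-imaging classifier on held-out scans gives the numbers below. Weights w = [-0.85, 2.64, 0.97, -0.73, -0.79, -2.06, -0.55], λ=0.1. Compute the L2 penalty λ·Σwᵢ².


‖w‖₂² = (-0.85)² + (2.64)² + (0.97)² + (-0.73)² + (-0.79)² + (-2.06)² + (-0.55)²
     = 0.7225 + 6.9696 + 0.9409 + 0.5329 + 0.6241 + 4.2436 + 0.3025
     = 14.3361
λ·‖w‖₂² = 0.1·14.3361 = 1.43361

1.43361


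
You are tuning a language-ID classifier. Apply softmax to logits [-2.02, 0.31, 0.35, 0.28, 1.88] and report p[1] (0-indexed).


Exponentials: e^-2.02=0.1327, e^0.31=1.3634, e^0.35=1.4191, e^0.28=1.3231, e^1.88=6.5535
Sum = 10.7918
Softmax = [0.0123, 0.1263, 0.1315, 0.1226, 0.6073]
p[1] = 1.3634/10.7918 = 0.1263

0.1263


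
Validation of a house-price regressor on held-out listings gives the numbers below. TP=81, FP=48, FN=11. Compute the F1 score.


Precision = 81/129 = 0.6279
Recall = 81/92 = 0.8804
F1 = 2·P·R/(P+R) = 2·TP/(2·TP+FP+FN) = 162/(162+48+11) = 162/221 = 0.733

0.733


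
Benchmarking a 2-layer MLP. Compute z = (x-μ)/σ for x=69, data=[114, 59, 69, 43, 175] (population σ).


μ = 92, σ = 47.7326
z = (69 - 92)/47.7326 = -0.4819

-0.4819


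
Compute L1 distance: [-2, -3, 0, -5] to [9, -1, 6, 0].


d = |-2-9| + |-3+ 1| + |0-6| + |-5-0|
  = 11 + 2 + 6 + 5
  = 24

24


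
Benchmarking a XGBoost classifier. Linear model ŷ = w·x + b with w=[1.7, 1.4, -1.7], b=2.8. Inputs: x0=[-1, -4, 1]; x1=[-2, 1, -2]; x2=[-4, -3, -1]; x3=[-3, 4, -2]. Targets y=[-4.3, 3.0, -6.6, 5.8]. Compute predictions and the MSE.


ŷ0 = (1.7)·(-1) + (1.4)·(-4) + (-1.7)·(1) + 2.8 = -6.2
ŷ1 = (1.7)·(-2) + (1.4)·(1) + (-1.7)·(-2) + 2.8 = 4.2
ŷ2 = (1.7)·(-4) + (1.4)·(-3) + (-1.7)·(-1) + 2.8 = -6.5
ŷ3 = (1.7)·(-3) + (1.4)·(4) + (-1.7)·(-2) + 2.8 = 6.7
errors² = [3.61, 1.44, 0.01, 0.81]
MSE = 5.8700/4 = 1.4675

1.4675


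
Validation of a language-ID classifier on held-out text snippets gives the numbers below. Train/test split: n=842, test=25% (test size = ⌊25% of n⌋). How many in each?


Test = ⌊842·25/100⌋ = 210
Train = 842 - 210 = 632

Train: 632, Test: 210


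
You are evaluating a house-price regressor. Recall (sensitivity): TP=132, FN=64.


Recall = TP/(TP+FN)
= 132/(132+64)
= 132/196 = 67.35%

67.35%


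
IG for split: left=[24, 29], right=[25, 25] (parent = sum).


Parent = [49, 54], H_parent = 0.9983
H_left = 0.9936 (n=53), H_right = 1 (n=50)
H_children = (53/103)·0.9936 + (50/103)·1 = 0.9967
IG = 0.9983 - 0.9967 = 0.0016

0.0016


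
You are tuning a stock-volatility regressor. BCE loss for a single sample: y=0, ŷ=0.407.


BCE = -[y·ln(p) + (1-y)·ln(1-p)]
= -0 - 1·ln(1-0.407)
= -ln(0.593) = 0.5226

0.5226


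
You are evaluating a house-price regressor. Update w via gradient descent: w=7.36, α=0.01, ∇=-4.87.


w_new = w - α·∇
= 7.36 - 0.01·-4.87
= 7.36 + 0.0487
= 7.4087

7.4087


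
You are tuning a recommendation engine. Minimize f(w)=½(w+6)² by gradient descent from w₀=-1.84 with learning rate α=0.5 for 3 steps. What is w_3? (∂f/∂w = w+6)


step 1: grad = -1.84+6 = 4.16; w = -1.84 - 0.5·(4.16) = -3.92
step 2: grad = -3.92+6 = 2.08; w = -3.92 - 0.5·(2.08) = -4.96
step 3: grad = -4.96+6 = 1.04; w = -4.96 - 0.5·(1.04) = -5.48

-5.48


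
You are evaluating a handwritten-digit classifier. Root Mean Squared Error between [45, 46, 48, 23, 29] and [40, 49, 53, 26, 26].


MSE = 77/5 = 15.4
RMSE = √(77/5) = 3.9243

3.9243


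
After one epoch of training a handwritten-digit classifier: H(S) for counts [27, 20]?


Probabilities: [27/47, 20/47] ≈ [0.5745, 0.4255]
H = -((27/47)·log₂(27/47) + (20/47)·log₂(20/47))
  = 0.9839 bits

0.9839 bits


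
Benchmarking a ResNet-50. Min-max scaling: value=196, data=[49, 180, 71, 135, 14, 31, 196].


min=14, max=196
(196-14)/(196-14) = 182/182 = 1.0

1.0


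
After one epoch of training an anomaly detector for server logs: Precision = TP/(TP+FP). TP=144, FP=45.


Precision = TP/(TP+FP)
= 144/(144+45)
= 144/189 = 76.19%

76.19%


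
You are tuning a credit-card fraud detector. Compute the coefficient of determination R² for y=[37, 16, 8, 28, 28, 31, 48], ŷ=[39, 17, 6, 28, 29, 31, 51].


ȳ = 28
SS_res = Σ(y-ŷ)² = 19
SS_tot = Σ(y-ȳ)² = 1034
R² = 1 - SS_res/SS_tot = 1 - 0.0184 = 0.9816

0.9816


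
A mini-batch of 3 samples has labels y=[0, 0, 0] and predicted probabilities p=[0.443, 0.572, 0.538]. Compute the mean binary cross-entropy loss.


L[0] = -ln(1-0.443) = -ln(0.557) = 0.5852
L[1] = -ln(1-0.572) = -ln(0.428) = 0.8486
L[2] = -ln(1-0.538) = -ln(0.462) = 0.7722
mean = (0.5852 + 0.8486 + 0.7722)/3 = 0.7353

0.7353


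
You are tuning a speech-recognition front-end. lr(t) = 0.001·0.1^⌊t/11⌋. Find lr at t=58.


n_drops = ⌊58/11⌋ = 5
lr = 0.001·0.1^5 = 0.001·0.00001 = 0.00000001

0.00000001


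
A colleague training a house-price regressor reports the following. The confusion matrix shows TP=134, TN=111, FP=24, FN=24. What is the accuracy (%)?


Accuracy = (TP+TN)/(TP+TN+FP+FN)
= (134+111)/(293)
= 245/293 = 83.62%

83.62%


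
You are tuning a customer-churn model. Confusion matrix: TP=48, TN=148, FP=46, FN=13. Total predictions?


Total = TP + TN + FP + FN
= 48 + 148 + 46 + 13
= 255
(Predicted positive: 94, predicted negative: 161)

255


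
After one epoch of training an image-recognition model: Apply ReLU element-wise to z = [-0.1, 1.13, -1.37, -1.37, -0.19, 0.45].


ReLU(-0.1) = max(0, -0.1) = 0.0
ReLU(1.13) = max(0, 1.13) = 1.13
ReLU(-1.37) = max(0, -1.37) = 0.0
ReLU(-1.37) = max(0, -1.37) = 0.0
ReLU(-0.19) = max(0, -0.19) = 0.0
ReLU(0.45) = max(0, 0.45) = 0.45
result = [0.0, 1.13, 0.0, 0.0, 0.0, 0.45]

[0.0, 1.13, 0.0, 0.0, 0.0, 0.45]


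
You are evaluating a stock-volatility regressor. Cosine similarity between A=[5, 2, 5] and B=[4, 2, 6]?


A·B = 5·4 + 2·2 + 5·6 = 54
‖A‖ = √54 = 7.3485, ‖B‖ = √56 = 7.4833
cos = 54/(√54·√56) = 54/√3024 = 0.982

0.982


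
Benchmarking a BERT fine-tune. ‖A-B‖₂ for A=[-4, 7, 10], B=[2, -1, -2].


d = √((-4-2)² + (7+ 1)² + (10+ 2)²)
  = √(36 + 64 + 144)
  = √244 = 15.6205

15.6205


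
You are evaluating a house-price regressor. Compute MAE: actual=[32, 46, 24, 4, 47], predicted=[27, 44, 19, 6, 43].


Absolute errors: |32-27|=5, |46-44|=2, |24-19|=5, |4-6|=2, |47-43|=4
Sum = 18
MAE = 18/5 = 18/5

18/5


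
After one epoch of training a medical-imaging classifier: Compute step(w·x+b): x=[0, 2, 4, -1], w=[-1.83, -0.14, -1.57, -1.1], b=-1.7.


z = (0)·(-1.83) + (2)·(-0.14) + (4)·(-1.57) + (-1)·(-1.1) - 1.7
  = -7.16
step(z) = 0 (z<0)

0


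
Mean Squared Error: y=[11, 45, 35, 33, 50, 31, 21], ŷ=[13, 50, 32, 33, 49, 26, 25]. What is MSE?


Squared errors: (11-13)²=4, (45-50)²=25, (35-32)²=9, (33-33)²=0, (50-49)²=1, (31-26)²=25, (21-25)²=16
Sum = 80
MSE = 80/7 = 80/7

80/7


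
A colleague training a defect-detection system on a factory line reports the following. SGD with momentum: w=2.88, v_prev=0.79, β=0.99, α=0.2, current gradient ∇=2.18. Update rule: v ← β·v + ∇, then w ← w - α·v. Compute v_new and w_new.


v_new = 0.99·0.79 + 2.18 = 0.7821 + 2.18 = 2.9621
w_new = 2.88 - 0.2·2.9621 = 2.88 - 0.59242 = 2.28758

v_new=2.9621, w_new=2.28758


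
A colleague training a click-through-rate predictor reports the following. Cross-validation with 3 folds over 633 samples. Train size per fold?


Fold size = 633/3 = 211
Training per fold = 633 - 211 = 422

422


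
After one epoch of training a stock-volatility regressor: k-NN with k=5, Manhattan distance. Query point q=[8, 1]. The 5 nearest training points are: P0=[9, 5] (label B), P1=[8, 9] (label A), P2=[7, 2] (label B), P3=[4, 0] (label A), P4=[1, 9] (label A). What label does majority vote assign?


d(q,P0) = 5  (label B)
d(q,P1) = 8  (label A)
d(q,P2) = 2  (label B)
d(q,P3) = 5  (label A)
d(q,P4) = 15  (label A)
Votes: A=3, B=2
Majority → A

A


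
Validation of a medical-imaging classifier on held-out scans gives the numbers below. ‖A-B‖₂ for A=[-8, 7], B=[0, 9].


d = √((-8-0)² + (7-9)²)
  = √(64 + 4)
  = √68 = 8.2462

8.2462


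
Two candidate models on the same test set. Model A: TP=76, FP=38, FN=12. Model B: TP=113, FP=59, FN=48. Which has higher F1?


Model A: P=76/114=0.6667, R=76/88=0.8636, F1=2PR/(P+R)=2TP/(2TP+FP+FN)=152/202=0.7525
Model B: P=113/172=0.657, R=113/161=0.7019, F1=2PR/(P+R)=2TP/(2TP+FP+FN)=226/333=0.6787
0.7525 > 0.6787 → Model A

Model A


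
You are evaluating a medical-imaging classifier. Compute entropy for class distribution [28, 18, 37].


Probabilities: [28/83, 18/83, 37/83] ≈ [0.3373, 0.2169, 0.4458]
H = -((28/83)·log₂(28/83) + (18/83)·log₂(18/83) + (37/83)·log₂(37/83))
  = 1.5267 bits

1.5267 bits


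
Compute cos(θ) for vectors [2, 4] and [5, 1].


A·B = 2·5 + 4·1 = 14
‖A‖ = √20 = 4.4721, ‖B‖ = √26 = 5.099
cos = 14/(√20·√26) = 14/√520 = 0.6139

0.6139


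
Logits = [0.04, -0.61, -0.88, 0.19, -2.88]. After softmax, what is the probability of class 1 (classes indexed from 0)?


Exponentials: e^0.04=1.0408, e^-0.61=0.5434, e^-0.88=0.4148, e^0.19=1.2092, e^-2.88=0.0561
Sum = 3.2643
Softmax = [0.3188, 0.1665, 0.1271, 0.3704, 0.0172]
p[1] = 0.5434/3.2643 = 0.1665

0.1665


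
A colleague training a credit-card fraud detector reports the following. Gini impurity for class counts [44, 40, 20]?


Probabilities: [44/104, 40/104, 20/104] ≈ [0.4231, 0.3846, 0.1923]
Σpᵢ² = (1936 + 1600 + 400)/104² = 3936/10816
Gini = 1 - Σpᵢ² = 1 - 3936/10816 = 0.6361

0.6361


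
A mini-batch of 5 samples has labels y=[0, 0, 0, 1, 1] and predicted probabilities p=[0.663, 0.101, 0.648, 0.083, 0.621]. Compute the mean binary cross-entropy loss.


L[0] = -ln(1-0.663) = -ln(0.337) = 1.0877
L[1] = -ln(1-0.101) = -ln(0.899) = 0.1065
L[2] = -ln(1-0.648) = -ln(0.352) = 1.0441
L[3] = -ln(0.083) = 2.4889
L[4] = -ln(0.621) = 0.4764
mean = (1.0877 + 0.1065 + 1.0441 + 2.4889 + 0.4764)/5 = 1.0407

1.0407


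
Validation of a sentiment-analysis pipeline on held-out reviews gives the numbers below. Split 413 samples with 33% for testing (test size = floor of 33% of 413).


Test = ⌊413·33/100⌋ = 136
Train = 413 - 136 = 277

Train: 277, Test: 136


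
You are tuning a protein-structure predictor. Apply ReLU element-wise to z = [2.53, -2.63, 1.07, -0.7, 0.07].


ReLU(2.53) = max(0, 2.53) = 2.53
ReLU(-2.63) = max(0, -2.63) = 0.0
ReLU(1.07) = max(0, 1.07) = 1.07
ReLU(-0.7) = max(0, -0.7) = 0.0
ReLU(0.07) = max(0, 0.07) = 0.07
result = [2.53, 0.0, 1.07, 0.0, 0.07]

[2.53, 0.0, 1.07, 0.0, 0.07]


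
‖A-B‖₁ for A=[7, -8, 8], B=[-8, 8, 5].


d = |7+ 8| + |-8-8| + |8-5|
  = 15 + 16 + 3
  = 34

34


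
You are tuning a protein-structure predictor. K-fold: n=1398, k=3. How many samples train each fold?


Fold size = 1398/3 = 466
Training per fold = 1398 - 466 = 932

932


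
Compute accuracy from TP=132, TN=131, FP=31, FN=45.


Accuracy = (TP+TN)/(TP+TN+FP+FN)
= (132+131)/(339)
= 263/339 = 77.58%

77.58%


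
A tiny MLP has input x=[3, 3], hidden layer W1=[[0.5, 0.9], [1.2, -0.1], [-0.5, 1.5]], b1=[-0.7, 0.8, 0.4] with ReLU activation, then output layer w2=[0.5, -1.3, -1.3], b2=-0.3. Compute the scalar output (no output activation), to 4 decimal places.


z1[0] = (0.5)·(3) + (0.9)·(3) - 0.7 = 3.5
z1[1] = (1.2)·(3) + (-0.1)·(3) + 0.8 = 4.1
z1[2] = (-0.5)·(3) + (1.5)·(3) + 0.4 = 3.4
h = ReLU(z1) = [3.5, 4.1, 3.4]
output = (0.5)·(3.5) + (-1.3)·(4.1) + (-1.3)·(3.4) - 0.3 = -8.3

-8.3


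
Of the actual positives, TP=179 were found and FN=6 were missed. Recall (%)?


Recall = TP/(TP+FN)
= 179/(179+6)
= 179/185 = 96.76%

96.76%


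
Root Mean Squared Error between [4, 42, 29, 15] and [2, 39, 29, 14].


MSE = 14/4 = 3.5
RMSE = √(14/4) = 1.8708

1.8708


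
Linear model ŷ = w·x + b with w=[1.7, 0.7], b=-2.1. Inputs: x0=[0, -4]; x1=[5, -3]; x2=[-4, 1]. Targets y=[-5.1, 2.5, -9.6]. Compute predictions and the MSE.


ŷ0 = (1.7)·(0) + (0.7)·(-4) - 2.1 = -4.9
ŷ1 = (1.7)·(5) + (0.7)·(-3) - 2.1 = 4.3
ŷ2 = (1.7)·(-4) + (0.7)·(1) - 2.1 = -8.2
errors² = [0.04, 3.24, 1.96]
MSE = 5.2400/3 = 1.7467

1.7467


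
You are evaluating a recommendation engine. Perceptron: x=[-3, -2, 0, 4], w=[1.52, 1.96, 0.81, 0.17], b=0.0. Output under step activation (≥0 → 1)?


z = (-3)·(1.52) + (-2)·(1.96) + (0)·(0.81) + (4)·(0.17) + 0.0
  = -7.8
step(z) = 0 (z<0)

0


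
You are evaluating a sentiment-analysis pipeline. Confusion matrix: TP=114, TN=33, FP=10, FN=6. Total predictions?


Total = TP + TN + FP + FN
= 114 + 33 + 10 + 6
= 163
(Predicted positive: 124, predicted negative: 39)

163


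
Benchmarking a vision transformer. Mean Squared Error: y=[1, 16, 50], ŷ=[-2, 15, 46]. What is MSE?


Squared errors: (1+ 2)²=9, (16-15)²=1, (50-46)²=16
Sum = 26
MSE = 26/3 = 26/3

26/3


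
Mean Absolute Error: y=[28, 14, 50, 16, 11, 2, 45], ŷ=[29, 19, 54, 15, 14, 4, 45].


Absolute errors: |28-29|=1, |14-19|=5, |50-54|=4, |16-15|=1, |11-14|=3, |2-4|=2, |45-45|=0
Sum = 16
MAE = 16/7 = 16/7

16/7


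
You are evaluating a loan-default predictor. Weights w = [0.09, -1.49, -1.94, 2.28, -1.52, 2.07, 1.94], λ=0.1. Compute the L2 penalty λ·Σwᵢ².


‖w‖₂² = (0.09)² + (-1.49)² + (-1.94)² + (2.28)² + (-1.52)² + (2.07)² + (1.94)²
     = 0.0081 + 2.2201 + 3.7636 + 5.1984 + 2.3104 + 4.2849 + 3.7636
     = 21.5491
λ·‖w‖₂² = 0.1·21.5491 = 2.15491

2.15491


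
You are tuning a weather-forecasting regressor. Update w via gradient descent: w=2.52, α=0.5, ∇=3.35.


w_new = w - α·∇
= 2.52 - 0.5·3.35
= 2.52 - 1.675
= 0.845

0.845


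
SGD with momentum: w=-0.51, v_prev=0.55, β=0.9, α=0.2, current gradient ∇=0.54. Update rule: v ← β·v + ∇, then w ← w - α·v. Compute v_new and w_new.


v_new = 0.9·0.55 + 0.54 = 0.495 + 0.54 = 1.035
w_new = -0.51 - 0.2·1.035 = -0.51 - 0.207 = -0.717

v_new=1.035, w_new=-0.717


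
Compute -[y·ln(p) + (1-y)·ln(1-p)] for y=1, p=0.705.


BCE = -[y·ln(p) + (1-y)·ln(1-p)]
= -1·ln(0.705) - 0
= -ln(0.705) = 0.3496

0.3496


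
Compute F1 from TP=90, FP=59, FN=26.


Precision = 90/149 = 0.604
Recall = 90/116 = 0.7759
F1 = 2·P·R/(P+R) = 2·TP/(2·TP+FP+FN) = 180/(180+59+26) = 180/265 = 0.6792

0.6792


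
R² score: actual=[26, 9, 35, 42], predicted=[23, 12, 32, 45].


ȳ = 28
SS_res = Σ(y-ŷ)² = 36
SS_tot = Σ(y-ȳ)² = 610
R² = 1 - SS_res/SS_tot = 1 - 0.059 = 0.941

0.941


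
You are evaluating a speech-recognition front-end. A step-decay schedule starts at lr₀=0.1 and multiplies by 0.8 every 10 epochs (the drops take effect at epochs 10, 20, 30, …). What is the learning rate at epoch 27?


n_drops = ⌊27/10⌋ = 2
lr = 0.1·0.8^2 = 0.1·0.64 = 0.064

0.064


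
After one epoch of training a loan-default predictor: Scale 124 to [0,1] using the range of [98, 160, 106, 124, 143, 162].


min=98, max=162
(124-98)/(162-98) = 26/64 = 0.4062

0.4062


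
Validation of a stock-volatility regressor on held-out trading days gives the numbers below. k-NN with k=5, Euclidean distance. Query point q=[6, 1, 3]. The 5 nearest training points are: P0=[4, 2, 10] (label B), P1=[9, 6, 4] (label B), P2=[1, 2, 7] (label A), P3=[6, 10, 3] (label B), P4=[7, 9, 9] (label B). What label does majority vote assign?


d(q,P0) = 7.3485  (label B)
d(q,P1) = 5.9161  (label B)
d(q,P2) = 6.4807  (label A)
d(q,P3) = 9.0  (label B)
d(q,P4) = 10.0499  (label B)
Votes: A=1, B=4
Majority → B

B


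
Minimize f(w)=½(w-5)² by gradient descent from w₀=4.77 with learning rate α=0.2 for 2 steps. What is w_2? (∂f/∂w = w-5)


step 1: grad = 4.77-5 = -0.23; w = 4.77 - 0.2·(-0.23) = 4.816
step 2: grad = 4.816-5 = -0.184; w = 4.816 - 0.2·(-0.184) = 4.8528

4.8528


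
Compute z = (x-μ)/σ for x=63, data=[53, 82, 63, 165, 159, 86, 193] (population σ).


μ = 114.4286, σ = 52.0929
z = (63 - 114.4286)/52.0929 = -0.9872

-0.9872


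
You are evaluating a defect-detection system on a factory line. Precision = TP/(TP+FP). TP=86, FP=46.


Precision = TP/(TP+FP)
= 86/(86+46)
= 86/132 = 65.15%

65.15%


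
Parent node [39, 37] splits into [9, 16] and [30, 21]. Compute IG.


Parent = [39, 37], H_parent = 0.9995
H_left = 0.9427 (n=25), H_right = 0.9774 (n=51)
H_children = (25/76)·0.9427 + (51/76)·0.9774 = 0.966
IG = 0.9995 - 0.966 = 0.0335

0.0335


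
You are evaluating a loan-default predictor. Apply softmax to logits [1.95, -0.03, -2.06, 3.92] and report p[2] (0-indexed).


Exponentials: e^1.95=7.0287, e^-0.03=0.9704, e^-2.06=0.1275, e^3.92=50.4004
Sum = 58.527
Softmax = [0.1201, 0.0166, 0.0022, 0.8611]
p[2] = 0.1275/58.527 = 0.0022

0.0022


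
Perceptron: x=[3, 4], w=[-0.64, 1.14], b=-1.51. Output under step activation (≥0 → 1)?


z = (3)·(-0.64) + (4)·(1.14) - 1.51
  = 1.13
step(z) = 1 (z≥0)

1


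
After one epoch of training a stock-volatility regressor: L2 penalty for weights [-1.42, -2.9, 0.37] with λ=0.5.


‖w‖₂² = (-1.42)² + (-2.9)² + (0.37)²
     = 2.0164 + 8.41 + 0.1369
     = 10.5633
λ·‖w‖₂² = 0.5·10.5633 = 5.28165

5.28165


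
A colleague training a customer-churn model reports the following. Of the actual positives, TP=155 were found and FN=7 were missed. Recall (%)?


Recall = TP/(TP+FN)
= 155/(155+7)
= 155/162 = 95.68%

95.68%


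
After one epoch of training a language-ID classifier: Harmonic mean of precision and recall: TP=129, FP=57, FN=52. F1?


Precision = 129/186 = 0.6935
Recall = 129/181 = 0.7127
F1 = 2·P·R/(P+R) = 2·TP/(2·TP+FP+FN) = 258/(258+57+52) = 258/367 = 0.703

0.703


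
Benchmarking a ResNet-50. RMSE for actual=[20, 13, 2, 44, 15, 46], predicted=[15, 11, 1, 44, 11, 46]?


MSE = 46/6 = 7.6667
RMSE = √(46/6) = 2.7689

2.7689


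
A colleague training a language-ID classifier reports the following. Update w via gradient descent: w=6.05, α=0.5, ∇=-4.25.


w_new = w - α·∇
= 6.05 - 0.5·-4.25
= 6.05 + 2.125
= 8.175

8.175


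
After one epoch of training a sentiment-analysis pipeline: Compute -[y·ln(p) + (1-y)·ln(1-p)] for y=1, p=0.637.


BCE = -[y·ln(p) + (1-y)·ln(1-p)]
= -1·ln(0.637) - 0
= -ln(0.637) = 0.451

0.451


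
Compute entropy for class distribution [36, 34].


Probabilities: [36/70, 34/70] ≈ [0.5143, 0.4857]
H = -((36/70)·log₂(36/70) + (34/70)·log₂(34/70))
  = 0.9994 bits

0.9994 bits


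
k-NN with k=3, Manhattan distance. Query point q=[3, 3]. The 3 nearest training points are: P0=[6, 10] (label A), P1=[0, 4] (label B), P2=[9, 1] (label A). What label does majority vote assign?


d(q,P0) = 10  (label A)
d(q,P1) = 4  (label B)
d(q,P2) = 8  (label A)
Votes: A=2, B=1
Majority → A

A


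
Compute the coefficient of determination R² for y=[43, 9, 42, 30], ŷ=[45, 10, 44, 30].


ȳ = 31
SS_res = Σ(y-ŷ)² = 9
SS_tot = Σ(y-ȳ)² = 750
R² = 1 - SS_res/SS_tot = 1 - 0.012 = 0.988

0.988


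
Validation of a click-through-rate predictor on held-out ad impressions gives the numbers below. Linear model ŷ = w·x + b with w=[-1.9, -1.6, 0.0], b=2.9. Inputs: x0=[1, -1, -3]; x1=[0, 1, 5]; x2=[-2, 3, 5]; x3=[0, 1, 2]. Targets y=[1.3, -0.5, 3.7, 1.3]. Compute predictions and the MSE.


ŷ0 = (-1.9)·(1) + (-1.6)·(-1) + (0.0)·(-3) + 2.9 = 2.6
ŷ1 = (-1.9)·(0) + (-1.6)·(1) + (0.0)·(5) + 2.9 = 1.3
ŷ2 = (-1.9)·(-2) + (-1.6)·(3) + (0.0)·(5) + 2.9 = 1.9
ŷ3 = (-1.9)·(0) + (-1.6)·(1) + (0.0)·(2) + 2.9 = 1.3
errors² = [1.69, 3.24, 3.24, 0.0]
MSE = 8.1700/4 = 2.0425

2.0425


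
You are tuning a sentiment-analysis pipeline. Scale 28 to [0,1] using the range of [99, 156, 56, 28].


min=28, max=156
(28-28)/(156-28) = 0/128 = 0.0

0.0


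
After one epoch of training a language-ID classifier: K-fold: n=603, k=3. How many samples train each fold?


Fold size = 603/3 = 201
Training per fold = 603 - 201 = 402

402


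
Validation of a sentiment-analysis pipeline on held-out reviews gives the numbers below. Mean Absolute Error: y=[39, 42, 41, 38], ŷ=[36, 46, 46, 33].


Absolute errors: |39-36|=3, |42-46|=4, |41-46|=5, |38-33|=5
Sum = 17
MAE = 17/4 = 17/4

17/4


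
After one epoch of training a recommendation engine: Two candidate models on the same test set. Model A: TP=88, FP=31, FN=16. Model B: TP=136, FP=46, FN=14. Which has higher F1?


Model A: P=88/119=0.7395, R=88/104=0.8462, F1=2PR/(P+R)=2TP/(2TP+FP+FN)=176/223=0.7892
Model B: P=136/182=0.7473, R=136/150=0.9067, F1=2PR/(P+R)=2TP/(2TP+FP+FN)=272/332=0.8193
0.7892 < 0.8193 → Model B

Model B


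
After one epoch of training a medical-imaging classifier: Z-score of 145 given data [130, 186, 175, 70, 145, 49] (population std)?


μ = 125.8333, σ = 50.7327
z = (145 - 125.8333)/50.7327 = 0.3778

0.3778


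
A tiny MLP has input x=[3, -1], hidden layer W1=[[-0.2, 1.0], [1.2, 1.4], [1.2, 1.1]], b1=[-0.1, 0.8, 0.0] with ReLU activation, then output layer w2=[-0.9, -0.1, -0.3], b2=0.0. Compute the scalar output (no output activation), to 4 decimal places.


z1[0] = (-0.2)·(3) + (1.0)·(-1) - 0.1 = -1.7
z1[1] = (1.2)·(3) + (1.4)·(-1) + 0.8 = 3.0
z1[2] = (1.2)·(3) + (1.1)·(-1) + 0.0 = 2.5
h = ReLU(z1) = [0.0, 3.0, 2.5]
output = (-0.9)·(0.0) + (-0.1)·(3.0) + (-0.3)·(2.5) + 0.0 = -1.05

-1.05
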